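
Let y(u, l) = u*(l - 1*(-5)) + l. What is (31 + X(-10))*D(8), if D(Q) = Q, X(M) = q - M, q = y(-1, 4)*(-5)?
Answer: 528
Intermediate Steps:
y(u, l) = l + u*(5 + l) (y(u, l) = u*(l + 5) + l = u*(5 + l) + l = l + u*(5 + l))
q = 25 (q = (4 + 5*(-1) + 4*(-1))*(-5) = (4 - 5 - 4)*(-5) = -5*(-5) = 25)
X(M) = 25 - M
(31 + X(-10))*D(8) = (31 + (25 - 1*(-10)))*8 = (31 + (25 + 10))*8 = (31 + 35)*8 = 66*8 = 528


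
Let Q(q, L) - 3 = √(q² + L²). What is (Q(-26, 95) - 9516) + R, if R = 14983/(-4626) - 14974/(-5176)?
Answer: -56947307143/5986044 + √9701 ≈ -9414.9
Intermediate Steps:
Q(q, L) = 3 + √(L² + q²) (Q(q, L) = 3 + √(q² + L²) = 3 + √(L² + q²))
R = -2070571/5986044 (R = 14983*(-1/4626) - 14974*(-1/5176) = -14983/4626 + 7487/2588 = -2070571/5986044 ≈ -0.34590)
(Q(-26, 95) - 9516) + R = ((3 + √(95² + (-26)²)) - 9516) - 2070571/5986044 = ((3 + √(9025 + 676)) - 9516) - 2070571/5986044 = ((3 + √9701) - 9516) - 2070571/5986044 = (-9513 + √9701) - 2070571/5986044 = -56947307143/5986044 + √9701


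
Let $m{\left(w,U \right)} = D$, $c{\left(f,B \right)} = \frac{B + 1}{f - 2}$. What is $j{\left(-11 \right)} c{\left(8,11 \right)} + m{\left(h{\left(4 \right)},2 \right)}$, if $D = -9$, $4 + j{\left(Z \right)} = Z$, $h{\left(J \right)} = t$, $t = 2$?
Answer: $-39$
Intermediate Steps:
$h{\left(J \right)} = 2$
$j{\left(Z \right)} = -4 + Z$
$c{\left(f,B \right)} = \frac{1 + B}{-2 + f}$
$m{\left(w,U \right)} = -9$
$j{\left(-11 \right)} c{\left(8,11 \right)} + m{\left(h{\left(4 \right)},2 \right)} = \left(-4 - 11\right) \frac{1 + 11}{-2 + 8} - 9 = - 15 \cdot \frac{1}{6} \cdot 12 - 9 = \left(-15\right) 2 - 9 = -30 - 9 = -39$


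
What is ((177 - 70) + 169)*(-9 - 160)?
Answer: -46644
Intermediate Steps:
((177 - 70) + 169)*(-9 - 160) = (107 + 169)*(-169) = 276*(-169) = -46644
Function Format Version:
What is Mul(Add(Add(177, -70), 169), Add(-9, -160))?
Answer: -46644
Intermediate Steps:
Mul(Add(Add(177, -70), 169), Add(-9, -160)) = Mul(Add(107, 169), -169) = Mul(276, -169) = -46644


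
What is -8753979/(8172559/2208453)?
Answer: -19332751184487/8172559 ≈ -2.3656e+6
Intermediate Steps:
-8753979/(8172559/2208453) = -8753979/(8172559*(1/2208453)) = -8753979/8172559/2208453 = -8753979*2208453/8172559 = -19332751184487/8172559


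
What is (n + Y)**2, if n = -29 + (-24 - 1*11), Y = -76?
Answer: 19600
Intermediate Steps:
n = -64 (n = -29 + (-24 - 11) = -29 - 35 = -64)
(n + Y)**2 = (-64 - 76)**2 = (-140)**2 = 19600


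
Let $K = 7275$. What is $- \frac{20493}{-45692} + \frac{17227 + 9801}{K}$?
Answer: $\frac{1384049951}{332409300} \approx 4.1637$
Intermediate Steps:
$- \frac{20493}{-45692} + \frac{17227 + 9801}{K} = - \frac{20493}{-45692} + \frac{17227 + 9801}{7275} = \left(-20493\right) \left(- \frac{1}{45692}\right) + 27028 \cdot \frac{1}{7275} = \frac{20493}{45692} + \frac{27028}{7275} = \frac{1384049951}{332409300}$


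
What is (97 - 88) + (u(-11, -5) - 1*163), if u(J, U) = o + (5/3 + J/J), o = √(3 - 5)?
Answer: -454/3 + I*√2 ≈ -151.33 + 1.4142*I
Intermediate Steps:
o = I*√2 (o = √(-2) = I*√2 ≈ 1.4142*I)
u(J, U) = 8/3 + I*√2 (u(J, U) = I*√2 + (5/3 + J/J) = I*√2 + (5*(⅓) + 1) = I*√2 + (5/3 + 1) = I*√2 + 8/3 = 8/3 + I*√2)
(97 - 88) + (u(-11, -5) - 1*163) = (97 - 88) + ((8/3 + I*√2) - 1*163) = 9 + ((8/3 + I*√2) - 163) = 9 + (-481/3 + I*√2) = -454/3 + I*√2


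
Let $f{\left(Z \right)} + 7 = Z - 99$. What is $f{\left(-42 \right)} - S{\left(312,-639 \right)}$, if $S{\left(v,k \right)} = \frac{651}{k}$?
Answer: $- \frac{31307}{213} \approx -146.98$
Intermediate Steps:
$f{\left(Z \right)} = -106 + Z$ ($f{\left(Z \right)} = -7 + \left(Z - 99\right) = -7 + \left(-99 + Z\right) = -106 + Z$)
$f{\left(-42 \right)} - S{\left(312,-639 \right)} = \left(-106 - 42\right) - \frac{651}{-639} = -148 - 651 \left(- \frac{1}{639}\right) = -148 - - \frac{217}{213} = -148 + \frac{217}{213} = - \frac{31307}{213}$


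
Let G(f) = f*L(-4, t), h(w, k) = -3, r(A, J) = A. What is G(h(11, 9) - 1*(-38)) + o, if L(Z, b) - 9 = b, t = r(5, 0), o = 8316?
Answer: 8806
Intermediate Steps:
t = 5
L(Z, b) = 9 + b
G(f) = 14*f (G(f) = f*(9 + 5) = f*14 = 14*f)
G(h(11, 9) - 1*(-38)) + o = 14*(-3 - 1*(-38)) + 8316 = 14*(-3 + 38) + 8316 = 14*35 + 8316 = 490 + 8316 = 8806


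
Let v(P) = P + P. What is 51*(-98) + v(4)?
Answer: -4990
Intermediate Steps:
v(P) = 2*P
51*(-98) + v(4) = 51*(-98) + 2*4 = -4998 + 8 = -4990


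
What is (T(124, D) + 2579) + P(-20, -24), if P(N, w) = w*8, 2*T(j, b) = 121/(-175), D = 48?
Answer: 835329/350 ≈ 2386.7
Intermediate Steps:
T(j, b) = -121/350 (T(j, b) = (121/(-175))/2 = (121*(-1/175))/2 = (1/2)*(-121/175) = -121/350)
P(N, w) = 8*w
(T(124, D) + 2579) + P(-20, -24) = (-121/350 + 2579) + 8*(-24) = 902529/350 - 192 = 835329/350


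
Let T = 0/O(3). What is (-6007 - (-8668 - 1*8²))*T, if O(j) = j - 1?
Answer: 0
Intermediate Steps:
O(j) = -1 + j
T = 0 (T = 0/(-1 + 3) = 0/2 = 0*(½) = 0)
(-6007 - (-8668 - 1*8²))*T = (-6007 - (-8668 - 1*8²))*0 = (-6007 - (-8668 - 1*64))*0 = (-6007 - (-8668 - 64))*0 = (-6007 - 1*(-8732))*0 = (-6007 + 8732)*0 = 2725*0 = 0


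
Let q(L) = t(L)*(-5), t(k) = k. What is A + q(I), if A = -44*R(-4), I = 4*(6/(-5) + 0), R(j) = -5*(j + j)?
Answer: -1736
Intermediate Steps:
R(j) = -10*j
I = -24/5 (I = 4*(6*(-⅕) + 0) = 4*(-6/5 + 0) = 4*(-6/5) = -24/5 ≈ -4.8000)
q(L) = -5*L (q(L) = L*(-5) = -5*L)
A = -1760 (A = -(-440)*(-4) = -44*40 = -1760)
A + q(I) = -1760 - 5*(-24/5) = -1760 + 24 = -1736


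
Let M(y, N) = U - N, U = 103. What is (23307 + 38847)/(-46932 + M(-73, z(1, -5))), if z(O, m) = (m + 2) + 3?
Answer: -62154/46829 ≈ -1.3273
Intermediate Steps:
z(O, m) = 5 + m (z(O, m) = (2 + m) + 3 = 5 + m)
M(y, N) = 103 - N
(23307 + 38847)/(-46932 + M(-73, z(1, -5))) = (23307 + 38847)/(-46932 + (103 - (5 - 5))) = 62154/(-46932 + (103 - 1*0)) = 62154/(-46932 + (103 + 0)) = 62154/(-46932 + 103) = 62154/(-46829) = 62154*(-1/46829) = -62154/46829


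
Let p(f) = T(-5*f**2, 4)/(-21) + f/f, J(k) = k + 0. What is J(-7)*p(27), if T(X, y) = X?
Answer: -1222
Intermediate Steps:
J(k) = k
p(f) = 1 + 5*f**2/21 (p(f) = -5*f**2/(-21) + f/f = -5*f**2*(-1/21) + 1 = 5*f**2/21 + 1 = 1 + 5*f**2/21)
J(-7)*p(27) = -7*(1 + (5/21)*27**2) = -7*(1 + (5/21)*729) = -7*(1 + 1215/7) = -7*1222/7 = -1222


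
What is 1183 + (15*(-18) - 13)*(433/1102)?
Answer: 1181127/1102 ≈ 1071.8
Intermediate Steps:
1183 + (15*(-18) - 13)*(433/1102) = 1183 + (-270 - 13)*(433*(1/1102)) = 1183 - 283*433/1102 = 1183 - 122539/1102 = 1181127/1102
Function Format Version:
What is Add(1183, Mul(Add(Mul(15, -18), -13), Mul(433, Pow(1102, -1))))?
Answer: Rational(1181127, 1102) ≈ 1071.8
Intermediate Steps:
Add(1183, Mul(Add(Mul(15, -18), -13), Mul(433, Pow(1102, -1)))) = Add(1183, Mul(Add(-270, -13), Mul(433, Rational(1, 1102)))) = Add(1183, Mul(-283, Rational(433, 1102))) = Add(1183, Rational(-122539, 1102)) = Rational(1181127, 1102)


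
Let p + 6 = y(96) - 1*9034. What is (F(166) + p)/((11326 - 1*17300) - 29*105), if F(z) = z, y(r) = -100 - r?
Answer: 9070/9019 ≈ 1.0057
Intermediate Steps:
p = -9236 (p = -6 + ((-100 - 1*96) - 1*9034) = -6 + ((-100 - 96) - 9034) = -6 + (-196 - 9034) = -6 - 9230 = -9236)
(F(166) + p)/((11326 - 1*17300) - 29*105) = (166 - 9236)/((11326 - 1*17300) - 29*105) = -9070/((11326 - 17300) - 3045) = -9070/(-5974 - 3045) = -9070/(-9019) = -9070*(-1/9019) = 9070/9019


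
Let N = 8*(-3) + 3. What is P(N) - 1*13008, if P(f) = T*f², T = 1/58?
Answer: -754023/58 ≈ -13000.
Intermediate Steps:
T = 1/58 ≈ 0.017241
N = -21 (N = -24 + 3 = -21)
P(f) = f²/58
P(N) - 1*13008 = (1/58)*(-21)² - 1*13008 = (1/58)*441 - 13008 = 441/58 - 13008 = -754023/58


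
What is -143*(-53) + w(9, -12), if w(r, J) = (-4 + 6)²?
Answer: 7583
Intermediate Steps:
w(r, J) = 4 (w(r, J) = 2² = 4)
-143*(-53) + w(9, -12) = -143*(-53) + 4 = 7579 + 4 = 7583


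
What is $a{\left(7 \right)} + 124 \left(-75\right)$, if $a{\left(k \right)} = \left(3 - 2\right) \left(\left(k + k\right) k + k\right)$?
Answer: $-9195$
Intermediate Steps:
$a{\left(k \right)} = k + 2 k^{2}$ ($a{\left(k \right)} = 1 \left(2 k k + k\right) = 1 \left(2 k^{2} + k\right) = 1 \left(k + 2 k^{2}\right) = k + 2 k^{2}$)
$a{\left(7 \right)} + 124 \left(-75\right) = 7 \left(1 + 2 \cdot 7\right) + 124 \left(-75\right) = 7 \left(1 + 14\right) - 9300 = 7 \cdot 15 - 9300 = 105 - 9300 = -9195$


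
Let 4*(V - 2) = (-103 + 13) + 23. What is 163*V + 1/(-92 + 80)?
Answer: -7213/3 ≈ -2404.3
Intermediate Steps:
V = -59/4 (V = 2 + ((-103 + 13) + 23)/4 = 2 + (-90 + 23)/4 = 2 + (1/4)*(-67) = 2 - 67/4 = -59/4 ≈ -14.750)
163*V + 1/(-92 + 80) = 163*(-59/4) + 1/(-92 + 80) = -9617/4 + 1/(-12) = -9617/4 - 1/12 = -7213/3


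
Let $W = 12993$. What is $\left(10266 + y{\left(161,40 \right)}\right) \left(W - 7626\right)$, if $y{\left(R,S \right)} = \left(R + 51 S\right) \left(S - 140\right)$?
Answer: $-1126179078$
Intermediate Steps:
$y{\left(R,S \right)} = \left(-140 + S\right) \left(R + 51 S\right)$ ($y{\left(R,S \right)} = \left(R + 51 S\right) \left(-140 + S\right) = \left(-140 + S\right) \left(R + 51 S\right)$)
$\left(10266 + y{\left(161,40 \right)}\right) \left(W - 7626\right) = \left(10266 + \left(\left(-7140\right) 40 - 22540 + 51 \cdot 40^{2} + 161 \cdot 40\right)\right) \left(12993 - 7626\right) = \left(10266 + \left(-285600 - 22540 + 51 \cdot 1600 + 6440\right)\right) 5367 = \left(10266 + \left(-285600 - 22540 + 81600 + 6440\right)\right) 5367 = \left(10266 - 220100\right) 5367 = \left(-209834\right) 5367 = -1126179078$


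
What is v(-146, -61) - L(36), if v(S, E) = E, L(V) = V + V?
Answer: -133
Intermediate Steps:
L(V) = 2*V
v(-146, -61) - L(36) = -61 - 2*36 = -61 - 1*72 = -61 - 72 = -133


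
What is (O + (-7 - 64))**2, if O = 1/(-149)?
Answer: 111936400/22201 ≈ 5042.0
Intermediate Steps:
O = -1/149 ≈ -0.0067114
(O + (-7 - 64))**2 = (-1/149 + (-7 - 64))**2 = (-1/149 - 71)**2 = (-10580/149)**2 = 111936400/22201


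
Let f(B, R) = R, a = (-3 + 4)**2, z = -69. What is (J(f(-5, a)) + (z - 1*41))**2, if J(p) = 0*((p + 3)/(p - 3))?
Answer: 12100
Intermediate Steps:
a = 1 (a = 1**2 = 1)
J(p) = 0 (J(p) = 0*((3 + p)/(-3 + p)) = 0)
(J(f(-5, a)) + (z - 1*41))**2 = (0 + (-69 - 1*41))**2 = (0 + (-69 - 41))**2 = (0 - 110)**2 = (-110)**2 = 12100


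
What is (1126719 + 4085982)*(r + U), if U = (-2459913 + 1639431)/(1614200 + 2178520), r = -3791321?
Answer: -12492602664942658167/632120 ≈ -1.9763e+13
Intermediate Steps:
U = -136747/632120 (U = -820482/3792720 = -820482*1/3792720 = -136747/632120 ≈ -0.21633)
(1126719 + 4085982)*(r + U) = (1126719 + 4085982)*(-3791321 - 136747/632120) = 5212701*(-2396569967267/632120) = -12492602664942658167/632120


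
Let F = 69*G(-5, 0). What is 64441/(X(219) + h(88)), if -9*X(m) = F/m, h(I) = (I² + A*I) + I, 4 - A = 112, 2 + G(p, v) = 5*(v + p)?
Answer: -4704193/121987 ≈ -38.563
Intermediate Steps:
G(p, v) = -2 + 5*p + 5*v (G(p, v) = -2 + 5*(v + p) = -2 + 5*(p + v) = -2 + (5*p + 5*v) = -2 + 5*p + 5*v)
A = -108 (A = 4 - 1*112 = 4 - 112 = -108)
h(I) = I² - 107*I (h(I) = (I² - 108*I) + I = I² - 107*I)
F = -1863 (F = 69*(-2 + 5*(-5) + 5*0) = 69*(-2 - 25 + 0) = 69*(-27) = -1863)
X(m) = 207/m (X(m) = -(-207)/m = 207/m)
64441/(X(219) + h(88)) = 64441/(207/219 + 88*(-107 + 88)) = 64441/(207*(1/219) + 88*(-19)) = 64441/(69/73 - 1672) = 64441/(-121987/73) = 64441*(-73/121987) = -4704193/121987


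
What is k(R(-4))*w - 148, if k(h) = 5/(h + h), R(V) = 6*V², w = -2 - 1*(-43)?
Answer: -28211/192 ≈ -146.93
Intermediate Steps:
w = 41 (w = -2 + 43 = 41)
k(h) = 5/(2*h) (k(h) = 5/((2*h)) = 5*(1/(2*h)) = 5/(2*h))
k(R(-4))*w - 148 = (5/(2*((6*(-4)²))))*41 - 148 = (5/(2*((6*16))))*41 - 148 = ((5/2)/96)*41 - 148 = ((5/2)*(1/96))*41 - 148 = (5/192)*41 - 148 = 205/192 - 148 = -28211/192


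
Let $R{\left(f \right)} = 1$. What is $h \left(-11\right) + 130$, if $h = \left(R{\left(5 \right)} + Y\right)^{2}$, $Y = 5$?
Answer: $-266$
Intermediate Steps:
$h = 36$ ($h = \left(1 + 5\right)^{2} = 6^{2} = 36$)
$h \left(-11\right) + 130 = 36 \left(-11\right) + 130 = -396 + 130 = -266$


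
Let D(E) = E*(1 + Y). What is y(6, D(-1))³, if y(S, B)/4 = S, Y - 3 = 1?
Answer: 13824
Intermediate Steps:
Y = 4 (Y = 3 + 1 = 4)
D(E) = 5*E (D(E) = E*(1 + 4) = E*5 = 5*E)
y(S, B) = 4*S
y(6, D(-1))³ = (4*6)³ = 24³ = 13824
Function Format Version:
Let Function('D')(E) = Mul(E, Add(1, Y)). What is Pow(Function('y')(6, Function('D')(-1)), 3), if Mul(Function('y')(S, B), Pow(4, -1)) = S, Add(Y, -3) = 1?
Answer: 13824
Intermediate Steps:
Y = 4 (Y = Add(3, 1) = 4)
Function('D')(E) = Mul(5, E) (Function('D')(E) = Mul(E, Add(1, 4)) = Mul(E, 5) = Mul(5, E))
Function('y')(S, B) = Mul(4, S)
Pow(Function('y')(6, Function('D')(-1)), 3) = Pow(Mul(4, 6), 3) = Pow(24, 3) = 13824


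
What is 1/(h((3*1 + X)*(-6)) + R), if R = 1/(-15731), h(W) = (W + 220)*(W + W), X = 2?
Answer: -15731/179333401 ≈ -8.7719e-5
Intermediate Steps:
h(W) = 2*W*(220 + W) (h(W) = (220 + W)*(2*W) = 2*W*(220 + W))
R = -1/15731 ≈ -6.3569e-5
1/(h((3*1 + X)*(-6)) + R) = 1/(2*((3*1 + 2)*(-6))*(220 + (3*1 + 2)*(-6)) - 1/15731) = 1/(2*((3 + 2)*(-6))*(220 + (3 + 2)*(-6)) - 1/15731) = 1/(2*(5*(-6))*(220 + 5*(-6)) - 1/15731) = 1/(2*(-30)*(220 - 30) - 1/15731) = 1/(2*(-30)*190 - 1/15731) = 1/(-11400 - 1/15731) = 1/(-179333401/15731) = -15731/179333401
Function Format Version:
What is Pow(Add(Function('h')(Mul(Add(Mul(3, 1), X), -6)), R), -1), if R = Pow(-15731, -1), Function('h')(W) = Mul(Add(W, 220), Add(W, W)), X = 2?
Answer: Rational(-15731, 179333401) ≈ -8.7719e-5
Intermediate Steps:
Function('h')(W) = Mul(2, W, Add(220, W)) (Function('h')(W) = Mul(Add(220, W), Mul(2, W)) = Mul(2, W, Add(220, W)))
R = Rational(-1, 15731) ≈ -6.3569e-5
Pow(Add(Function('h')(Mul(Add(Mul(3, 1), X), -6)), R), -1) = Pow(Add(Mul(2, Mul(Add(Mul(3, 1), 2), -6), Add(220, Mul(Add(Mul(3, 1), 2), -6))), Rational(-1, 15731)), -1) = Pow(Add(Mul(2, Mul(Add(3, 2), -6), Add(220, Mul(Add(3, 2), -6))), Rational(-1, 15731)), -1) = Pow(Add(Mul(2, Mul(5, -6), Add(220, Mul(5, -6))), Rational(-1, 15731)), -1) = Pow(Add(Mul(2, -30, Add(220, -30)), Rational(-1, 15731)), -1) = Pow(Add(Mul(2, -30, 190), Rational(-1, 15731)), -1) = Pow(Add(-11400, Rational(-1, 15731)), -1) = Pow(Rational(-179333401, 15731), -1) = Rational(-15731, 179333401)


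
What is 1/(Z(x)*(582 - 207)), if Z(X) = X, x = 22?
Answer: 1/8250 ≈ 0.00012121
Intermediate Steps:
1/(Z(x)*(582 - 207)) = 1/(22*(582 - 207)) = 1/(22*375) = 1/8250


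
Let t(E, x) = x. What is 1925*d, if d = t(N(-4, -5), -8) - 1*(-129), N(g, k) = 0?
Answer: 232925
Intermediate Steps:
d = 121 (d = -8 - 1*(-129) = -8 + 129 = 121)
1925*d = 1925*121 = 232925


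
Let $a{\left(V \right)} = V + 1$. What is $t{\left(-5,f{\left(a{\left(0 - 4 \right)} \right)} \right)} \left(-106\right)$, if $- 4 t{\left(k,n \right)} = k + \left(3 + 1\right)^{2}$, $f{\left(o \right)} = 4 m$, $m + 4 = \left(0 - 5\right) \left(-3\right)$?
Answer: $\frac{583}{2} \approx 291.5$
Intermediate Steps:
$m = 11$ ($m = -4 + \left(0 - 5\right) \left(-3\right) = -4 - -15 = -4 + 15 = 11$)
$a{\left(V \right)} = 1 + V$
$f{\left(o \right)} = 44$ ($f{\left(o \right)} = 4 \cdot 11 = 44$)
$t{\left(k,n \right)} = -4 - \frac{k}{4}$ ($t{\left(k,n \right)} = - \frac{k + \left(3 + 1\right)^{2}}{4} = - \frac{k + 4^{2}}{4} = - \frac{k + 16}{4} = - \frac{16 + k}{4} = -4 - \frac{k}{4}$)
$t{\left(-5,f{\left(a{\left(0 - 4 \right)} \right)} \right)} \left(-106\right) = \left(-4 - - \frac{5}{4}\right) \left(-106\right) = \left(-4 + \frac{5}{4}\right) \left(-106\right) = \left(- \frac{11}{4}\right) \left(-106\right) = \frac{583}{2}$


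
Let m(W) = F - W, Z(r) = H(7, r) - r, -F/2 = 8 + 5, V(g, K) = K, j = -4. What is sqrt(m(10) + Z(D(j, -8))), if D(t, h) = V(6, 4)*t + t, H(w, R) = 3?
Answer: I*sqrt(13) ≈ 3.6056*I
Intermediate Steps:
F = -26 (F = -2*(8 + 5) = -2*13 = -26)
D(t, h) = 5*t (D(t, h) = 4*t + t = 5*t)
Z(r) = 3 - r
m(W) = -26 - W
sqrt(m(10) + Z(D(j, -8))) = sqrt((-26 - 1*10) + (3 - 5*(-4))) = sqrt((-26 - 10) + (3 - 1*(-20))) = sqrt(-36 + (3 + 20)) = sqrt(-36 + 23) = sqrt(-13) = I*sqrt(13)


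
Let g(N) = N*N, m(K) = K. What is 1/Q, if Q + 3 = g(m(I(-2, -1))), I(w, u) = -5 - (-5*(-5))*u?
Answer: 1/397 ≈ 0.0025189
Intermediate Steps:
I(w, u) = -5 - 25*u
g(N) = N**2
Q = 397 (Q = -3 + (-5 - 25*(-1))**2 = -3 + (-5 + 25)**2 = -3 + 20**2 = -3 + 400 = 397)
1/Q = 1/397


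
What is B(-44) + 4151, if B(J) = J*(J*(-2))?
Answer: 279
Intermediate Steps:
B(J) = -2*J² (B(J) = J*(-2*J) = -2*J²)
B(-44) + 4151 = -2*(-44)² + 4151 = -2*1936 + 4151 = -3872 + 4151 = 279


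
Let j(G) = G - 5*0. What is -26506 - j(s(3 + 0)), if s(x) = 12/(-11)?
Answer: -291554/11 ≈ -26505.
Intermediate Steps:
s(x) = -12/11 (s(x) = 12*(-1/11) = -12/11)
j(G) = G (j(G) = G + 0 = G)
-26506 - j(s(3 + 0)) = -26506 - 1*(-12/11) = -26506 + 12/11 = -291554/11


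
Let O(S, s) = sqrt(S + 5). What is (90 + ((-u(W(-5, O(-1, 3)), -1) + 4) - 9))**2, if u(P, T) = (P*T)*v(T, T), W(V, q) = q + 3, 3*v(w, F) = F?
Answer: 62500/9 ≈ 6944.4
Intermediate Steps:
v(w, F) = F/3
O(S, s) = sqrt(5 + S)
W(V, q) = 3 + q
u(P, T) = P*T**2/3 (u(P, T) = (P*T)*(T/3) = P*T**2/3)
(90 + ((-u(W(-5, O(-1, 3)), -1) + 4) - 9))**2 = (90 + ((-(3 + sqrt(5 - 1))*(-1)**2/3 + 4) - 9))**2 = (90 + ((-(3 + sqrt(4))/3 + 4) - 9))**2 = (90 + ((-(3 + 2)/3 + 4) - 9))**2 = (90 + ((-5/3 + 4) - 9))**2 = (90 + (7/3 - 9))**2 = (90 - 20/3)**2 = (250/3)**2 = 62500/9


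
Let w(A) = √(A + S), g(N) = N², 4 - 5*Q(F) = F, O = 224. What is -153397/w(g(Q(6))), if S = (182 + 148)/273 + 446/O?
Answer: -3067940*√11129209/122299 ≈ -83687.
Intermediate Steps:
S = 4659/1456 (S = (182 + 148)/273 + 446/224 = 330*(1/273) + 446*(1/224) = 110/91 + 223/112 = 4659/1456 ≈ 3.1999)
Q(F) = ⅘ - F/5
w(A) = √(4659/1456 + A) (w(A) = √(A + 4659/1456) = √(4659/1456 + A))
-153397/w(g(Q(6))) = -153397*364/√(423969 + 132496*(⅘ - ⅕*6)²) = -153397*364/√(423969 + 132496*(⅘ - 6/5)²) = -153397*364/√(423969 + 132496*(-⅖)²) = -153397*364/√(423969 + 132496*(4/25)) = -153397*364/√(423969 + 529984/25) = -153397*20*√11129209/122299 = -3067940*√11129209/122299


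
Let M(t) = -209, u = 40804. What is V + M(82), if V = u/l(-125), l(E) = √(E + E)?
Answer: -209 - 20402*I*√10/25 ≈ -209.0 - 2580.7*I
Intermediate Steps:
l(E) = √2*√E (l(E) = √(2*E) = √2*√E)
V = -20402*I*√10/25 (V = 40804/((√2*√(-125))) = 40804/((√2*(5*I*√5))) = 40804/((5*I*√10)) = 40804*(-I*√10/50) = -20402*I*√10/25 ≈ -2580.7*I)
V + M(82) = -20402*I*√10/25 - 209 = -209 - 20402*I*√10/25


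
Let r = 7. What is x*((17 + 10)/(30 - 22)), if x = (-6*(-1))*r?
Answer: 567/4 ≈ 141.75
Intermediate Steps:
x = 42 (x = -6*(-1)*7 = 6*7 = 42)
x*((17 + 10)/(30 - 22)) = 42*((17 + 10)/(30 - 22)) = 42*(27/8) = 567/4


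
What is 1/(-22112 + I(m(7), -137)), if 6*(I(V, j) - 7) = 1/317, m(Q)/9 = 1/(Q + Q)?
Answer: -1902/42043709 ≈ -4.5239e-5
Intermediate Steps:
m(Q) = 9/(2*Q) (m(Q) = 9/(Q + Q) = 9/((2*Q)) = 9*(1/(2*Q)) = 9/(2*Q))
I(V, j) = 13315/1902 (I(V, j) = 7 + (1/6)/317 = 7 + (1/6)*(1/317) = 7 + 1/1902 = 13315/1902)
1/(-22112 + I(m(7), -137)) = 1/(-22112 + 13315/1902) = 1/(-42043709/1902) = -1902/42043709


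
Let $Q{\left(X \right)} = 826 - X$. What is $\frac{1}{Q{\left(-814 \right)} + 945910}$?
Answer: $\frac{1}{947550} \approx 1.0554 \cdot 10^{-6}$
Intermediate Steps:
$\frac{1}{Q{\left(-814 \right)} + 945910} = \frac{1}{\left(826 - -814\right) + 945910} = \frac{1}{\left(826 + 814\right) + 945910} = \frac{1}{1640 + 945910} = \frac{1}{947550}$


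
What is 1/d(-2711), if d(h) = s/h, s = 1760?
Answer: -2711/1760 ≈ -1.5403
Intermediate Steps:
d(h) = 1760/h
1/d(-2711) = 1/(1760/(-2711)) = 1/(1760*(-1/2711)) = 1/(-1760/2711) = -2711/1760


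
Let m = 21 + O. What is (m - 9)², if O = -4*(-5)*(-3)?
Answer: 2304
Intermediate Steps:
O = -60 (O = 20*(-3) = -60)
m = -39 (m = 21 - 60 = -39)
(m - 9)² = (-39 - 9)² = (-48)² = 2304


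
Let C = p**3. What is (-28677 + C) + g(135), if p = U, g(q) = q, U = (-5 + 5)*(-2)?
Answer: -28542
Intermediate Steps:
U = 0 (U = 0*(-2) = 0)
p = 0
C = 0 (C = 0**3 = 0)
(-28677 + C) + g(135) = (-28677 + 0) + 135 = -28677 + 135 = -28542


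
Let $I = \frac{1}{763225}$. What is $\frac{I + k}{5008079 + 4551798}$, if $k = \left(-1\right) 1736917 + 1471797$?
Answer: $- \frac{202346211999}{7296337123325} \approx -0.027733$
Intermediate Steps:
$I = \frac{1}{763225} \approx 1.3102 \cdot 10^{-6}$
$k = -265120$ ($k = -1736917 + 1471797 = -265120$)
$\frac{I + k}{5008079 + 4551798} = \frac{\frac{1}{763225} - 265120}{5008079 + 4551798} = - \frac{202346211999}{763225 \cdot 9559877} = \left(- \frac{202346211999}{763225}\right) \frac{1}{9559877} = - \frac{202346211999}{7296337123325}$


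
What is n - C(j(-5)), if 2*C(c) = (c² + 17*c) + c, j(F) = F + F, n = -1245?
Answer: -1205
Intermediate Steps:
j(F) = 2*F
C(c) = c²/2 + 9*c (C(c) = ((c² + 17*c) + c)/2 = (c² + 18*c)/2 = c²/2 + 9*c)
n - C(j(-5)) = -1245 - 2*(-5)*(18 + 2*(-5))/2 = -1245 - (-10)*(18 - 10)/2 = -1245 - (-10)*8/2 = -1245 - 1*(-40) = -1245 + 40 = -1205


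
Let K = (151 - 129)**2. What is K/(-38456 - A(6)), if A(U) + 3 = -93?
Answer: -121/9590 ≈ -0.012617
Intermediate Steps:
A(U) = -96 (A(U) = -3 - 93 = -96)
K = 484 (K = 22**2 = 484)
K/(-38456 - A(6)) = 484/(-38456 - 1*(-96)) = 484/(-38456 + 96) = 484/(-38360) = 484*(-1/38360) = -121/9590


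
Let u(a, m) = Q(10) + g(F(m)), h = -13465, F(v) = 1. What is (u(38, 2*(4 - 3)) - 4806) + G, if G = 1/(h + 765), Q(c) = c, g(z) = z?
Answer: -60896501/12700 ≈ -4795.0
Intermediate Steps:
u(a, m) = 11 (u(a, m) = 10 + 1 = 11)
G = -1/12700 (G = 1/(-13465 + 765) = 1/(-12700) = -1/12700 ≈ -7.8740e-5)
(u(38, 2*(4 - 3)) - 4806) + G = (11 - 4806) - 1/12700 = -4795 - 1/12700 = -60896501/12700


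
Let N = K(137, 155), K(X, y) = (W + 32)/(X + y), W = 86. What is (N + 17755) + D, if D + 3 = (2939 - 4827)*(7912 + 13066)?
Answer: -5779951893/146 ≈ -3.9589e+7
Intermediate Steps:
K(X, y) = 118/(X + y) (K(X, y) = (86 + 32)/(X + y) = 118/(X + y))
D = -39606467 (D = -3 + (2939 - 4827)*(7912 + 13066) = -3 - 1888*20978 = -3 - 39606464 = -39606467)
N = 59/146 (N = 118/(137 + 155) = 118/292 = 118*(1/292) = 59/146 ≈ 0.40411)
(N + 17755) + D = (59/146 + 17755) - 39606467 = 2592289/146 - 39606467 = -5779951893/146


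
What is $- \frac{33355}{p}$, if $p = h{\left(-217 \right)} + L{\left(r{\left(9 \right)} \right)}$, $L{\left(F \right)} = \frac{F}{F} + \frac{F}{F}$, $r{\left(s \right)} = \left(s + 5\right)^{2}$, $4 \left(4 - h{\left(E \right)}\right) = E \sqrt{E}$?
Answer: $- \frac{3202080}{10218889} + \frac{28952140 i \sqrt{217}}{10218889} \approx -0.31335 + 41.736 i$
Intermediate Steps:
$h{\left(E \right)} = 4 - \frac{E^{\frac{3}{2}}}{4}$ ($h{\left(E \right)} = 4 - \frac{E \sqrt{E}}{4} = 4 - \frac{E^{\frac{3}{2}}}{4}$)
$r{\left(s \right)} = \left(5 + s\right)^{2}$
$L{\left(F \right)} = 2$ ($L{\left(F \right)} = 1 + 1 = 2$)
$p = 6 + \frac{217 i \sqrt{217}}{4}$ ($p = \left(4 - \frac{\left(-217\right)^{\frac{3}{2}}}{4}\right) + 2 = \left(4 - \frac{\left(-217\right) i \sqrt{217}}{4}\right) + 2 = \left(4 + \frac{217 i \sqrt{217}}{4}\right) + 2 = 6 + \frac{217 i \sqrt{217}}{4} \approx 6.0 + 799.15 i$)
$- \frac{33355}{p} = - \frac{33355}{6 + \frac{217 i \sqrt{217}}{4}}$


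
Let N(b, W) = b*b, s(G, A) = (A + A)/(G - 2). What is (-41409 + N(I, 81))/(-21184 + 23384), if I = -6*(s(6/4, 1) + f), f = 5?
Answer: -41373/2200 ≈ -18.806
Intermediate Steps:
s(G, A) = 2*A/(-2 + G) (s(G, A) = (2*A)/(-2 + G) = 2*A/(-2 + G))
I = -6 (I = -6*(2*1/(-2 + 6/4) + 5) = -6*(2*1/(-2 + 6*(¼)) + 5) = -6*(2*1/(-2 + 3/2) + 5) = -6*(2*1/(-½) + 5) = -6*(2*1*(-2) + 5) = -6*(-4 + 5) = -6*1 = -6)
N(b, W) = b²
(-41409 + N(I, 81))/(-21184 + 23384) = (-41409 + (-6)²)/(-21184 + 23384) = (-41409 + 36)/2200 = -41373*1/2200 = -41373/2200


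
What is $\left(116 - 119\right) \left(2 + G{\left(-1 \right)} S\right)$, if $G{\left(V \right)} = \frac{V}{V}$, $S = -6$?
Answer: $12$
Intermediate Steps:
$G{\left(V \right)} = 1$
$\left(116 - 119\right) \left(2 + G{\left(-1 \right)} S\right) = \left(116 - 119\right) \left(2 + 1 \left(-6\right)\right) = - 3 \left(2 - 6\right) = \left(-3\right) \left(-4\right) = 12$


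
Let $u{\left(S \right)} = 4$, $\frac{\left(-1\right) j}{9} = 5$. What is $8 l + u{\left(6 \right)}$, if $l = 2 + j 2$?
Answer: $-700$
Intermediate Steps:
$j = -45$ ($j = \left(-9\right) 5 = -45$)
$l = -88$ ($l = 2 - 90 = -88$)
$8 l + u{\left(6 \right)} = 8 \left(-88\right) + 4 = -704 + 4 = -700$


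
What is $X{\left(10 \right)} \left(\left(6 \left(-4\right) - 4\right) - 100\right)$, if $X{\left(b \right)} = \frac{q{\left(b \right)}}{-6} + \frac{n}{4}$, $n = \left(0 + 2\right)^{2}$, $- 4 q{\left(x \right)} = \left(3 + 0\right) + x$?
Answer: $- \frac{592}{3} \approx -197.33$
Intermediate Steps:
$q{\left(x \right)} = - \frac{3}{4} - \frac{x}{4}$ ($q{\left(x \right)} = - \frac{\left(3 + 0\right) + x}{4} = - \frac{3 + x}{4} = - \frac{3}{4} - \frac{x}{4}$)
$n = 4$ ($n = 2^{2} = 4$)
$X{\left(b \right)} = \frac{9}{8} + \frac{b}{24}$ ($X{\left(b \right)} = \frac{- \frac{3}{4} - \frac{b}{4}}{-6} + \frac{4}{4} = \left(- \frac{3}{4} - \frac{b}{4}\right) \left(- \frac{1}{6}\right) + 4 \cdot \frac{1}{4} = \left(\frac{1}{8} + \frac{b}{24}\right) + 1 = \frac{9}{8} + \frac{b}{24}$)
$X{\left(10 \right)} \left(\left(6 \left(-4\right) - 4\right) - 100\right) = \left(\frac{9}{8} + \frac{1}{24} \cdot 10\right) \left(\left(6 \left(-4\right) - 4\right) - 100\right) = \left(\frac{9}{8} + \frac{5}{12}\right) \left(\left(-24 - 4\right) - 100\right) = \frac{37 \left(-28 - 100\right)}{24} = \frac{37}{24} \left(-128\right) = - \frac{592}{3}$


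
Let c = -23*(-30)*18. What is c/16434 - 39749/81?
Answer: -36234947/73953 ≈ -489.97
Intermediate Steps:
c = 12420 (c = 690*18 = 12420)
c/16434 - 39749/81 = 12420/16434 - 39749/81 = 12420*(1/16434) - 39749*1/81 = 690/913 - 39749/81 = -36234947/73953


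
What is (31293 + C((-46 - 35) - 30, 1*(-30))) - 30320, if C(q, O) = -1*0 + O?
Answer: 943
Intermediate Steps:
C(q, O) = O (C(q, O) = 0 + O = O)
(31293 + C((-46 - 35) - 30, 1*(-30))) - 30320 = (31293 + 1*(-30)) - 30320 = (31293 - 30) - 30320 = 31263 - 30320 = 943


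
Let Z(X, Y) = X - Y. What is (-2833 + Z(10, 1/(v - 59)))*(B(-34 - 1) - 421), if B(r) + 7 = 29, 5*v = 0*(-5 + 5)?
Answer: 66455844/59 ≈ 1.1264e+6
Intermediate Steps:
v = 0 (v = (0*(-5 + 5))/5 = (0*0)/5 = (⅕)*0 = 0)
B(r) = 22 (B(r) = -7 + 29 = 22)
(-2833 + Z(10, 1/(v - 59)))*(B(-34 - 1) - 421) = (-2833 + (10 - 1/(0 - 59)))*(22 - 421) = (-2833 + (10 - 1/(-59)))*(-399) = (-2833 + (10 - 1*(-1/59)))*(-399) = (-2833 + (10 + 1/59))*(-399) = (-2833 + 591/59)*(-399) = -166556/59*(-399) = 66455844/59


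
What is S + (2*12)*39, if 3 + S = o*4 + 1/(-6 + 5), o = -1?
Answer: 928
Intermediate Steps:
S = -8 (S = -3 + (-1*4 + 1/(-6 + 5)) = -3 + (-4 + 1/(-1)) = -3 + (-4 - 1) = -3 - 5 = -8)
S + (2*12)*39 = -8 + (2*12)*39 = -8 + 24*39 = -8 + 936 = 928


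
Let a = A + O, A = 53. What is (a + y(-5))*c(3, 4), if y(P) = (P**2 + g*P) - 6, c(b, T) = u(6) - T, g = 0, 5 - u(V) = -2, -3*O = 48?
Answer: 168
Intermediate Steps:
O = -16 (O = -1/3*48 = -16)
u(V) = 7 (u(V) = 5 - 1*(-2) = 5 + 2 = 7)
c(b, T) = 7 - T
y(P) = -6 + P**2 (y(P) = (P**2 + 0*P) - 6 = (P**2 + 0) - 6 = P**2 - 6 = -6 + P**2)
a = 37 (a = 53 - 16 = 37)
(a + y(-5))*c(3, 4) = (37 + (-6 + (-5)**2))*(7 - 1*4) = (37 + (-6 + 25))*(7 - 4) = (37 + 19)*3 = 56*3 = 168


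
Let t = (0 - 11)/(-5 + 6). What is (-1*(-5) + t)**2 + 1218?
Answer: 1254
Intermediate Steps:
t = -11 (t = -11/1 = -11*1 = -11)
(-1*(-5) + t)**2 + 1218 = (-1*(-5) - 11)**2 + 1218 = (5 - 11)**2 + 1218 = (-6)**2 + 1218 = 36 + 1218 = 1254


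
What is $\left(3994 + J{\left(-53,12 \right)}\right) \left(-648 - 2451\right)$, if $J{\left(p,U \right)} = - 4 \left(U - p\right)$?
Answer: $-11571666$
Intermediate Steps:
$J{\left(p,U \right)} = - 4 U + 4 p$
$\left(3994 + J{\left(-53,12 \right)}\right) \left(-648 - 2451\right) = \left(3994 + \left(\left(-4\right) 12 + 4 \left(-53\right)\right)\right) \left(-648 - 2451\right) = \left(3994 - 260\right) \left(-3099\right) = 3734 \left(-3099\right) = -11571666$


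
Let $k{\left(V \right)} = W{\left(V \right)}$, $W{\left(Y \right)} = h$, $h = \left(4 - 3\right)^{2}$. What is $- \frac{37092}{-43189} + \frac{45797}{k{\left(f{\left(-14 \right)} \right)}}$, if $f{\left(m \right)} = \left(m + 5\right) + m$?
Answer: $\frac{1977963725}{43189} \approx 45798.0$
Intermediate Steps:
$f{\left(m \right)} = 5 + 2 m$ ($f{\left(m \right)} = \left(5 + m\right) + m = 5 + 2 m$)
$h = 1$ ($h = 1^{2} = 1$)
$W{\left(Y \right)} = 1$
$k{\left(V \right)} = 1$
$- \frac{37092}{-43189} + \frac{45797}{k{\left(f{\left(-14 \right)} \right)}} = - \frac{37092}{-43189} + \frac{45797}{1} = \left(-37092\right) \left(- \frac{1}{43189}\right) + 45797 \cdot 1 = \frac{37092}{43189} + 45797 = \frac{1977963725}{43189}$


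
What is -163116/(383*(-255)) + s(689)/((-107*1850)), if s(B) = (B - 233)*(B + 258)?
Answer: -329535336/644426225 ≈ -0.51136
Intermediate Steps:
s(B) = (-233 + B)*(258 + B)
-163116/(383*(-255)) + s(689)/((-107*1850)) = -163116/(383*(-255)) + (-60114 + 689**2 + 25*689)/((-107*1850)) = -163116/(-97665) + (-60114 + 474721 + 17225)/(-197950) = -163116*(-1/97665) + 431832*(-1/197950) = 54372/32555 - 215916/98975 = -329535336/644426225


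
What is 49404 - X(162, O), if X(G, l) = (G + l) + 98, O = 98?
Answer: 49046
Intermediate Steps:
X(G, l) = 98 + G + l
49404 - X(162, O) = 49404 - (98 + 162 + 98) = 49404 - 1*358 = 49404 - 358 = 49046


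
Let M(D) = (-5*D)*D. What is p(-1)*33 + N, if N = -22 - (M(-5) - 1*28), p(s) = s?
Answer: 98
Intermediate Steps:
M(D) = -5*D²
N = 131 (N = -22 - (-5*(-5)² - 1*28) = -22 - (-5*25 - 28) = -22 - (-125 - 28) = -22 - 1*(-153) = -22 + 153 = 131)
p(-1)*33 + N = -1*33 + 131 = -33 + 131 = 98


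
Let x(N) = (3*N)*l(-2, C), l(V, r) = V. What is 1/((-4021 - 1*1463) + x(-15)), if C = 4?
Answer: -1/5394 ≈ -0.00018539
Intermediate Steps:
x(N) = -6*N (x(N) = (3*N)*(-2) = -6*N)
1/((-4021 - 1*1463) + x(-15)) = 1/((-4021 - 1*1463) - 6*(-15)) = 1/((-4021 - 1463) + 90) = 1/(-5484 + 90) = 1/(-5394) = -1/5394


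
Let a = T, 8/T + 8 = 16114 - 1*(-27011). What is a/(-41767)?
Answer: -8/1800867739 ≈ -4.4423e-9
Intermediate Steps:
T = 8/43117 (T = 8/(-8 + (16114 - 1*(-27011))) = 8/(-8 + (16114 + 27011)) = 8/(-8 + 43125) = 8/43117 ≈ 0.00018554)
a = 8/43117 ≈ 0.00018554
a/(-41767) = (8/43117)/(-41767) = (8/43117)*(-1/41767) = -8/1800867739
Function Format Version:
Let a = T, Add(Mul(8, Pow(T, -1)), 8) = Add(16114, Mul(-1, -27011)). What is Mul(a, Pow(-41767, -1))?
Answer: Rational(-8, 1800867739) ≈ -4.4423e-9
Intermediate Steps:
T = Rational(8, 43117) (T = Mul(8, Pow(Add(-8, Add(16114, Mul(-1, -27011))), -1)) = Mul(8, Pow(Add(-8, Add(16114, 27011)), -1)) = Mul(8, Pow(Add(-8, 43125), -1)) = Mul(8, Pow(43117, -1)) = Mul(8, Rational(1, 43117)) = Rational(8, 43117) ≈ 0.00018554)
a = Rational(8, 43117) ≈ 0.00018554
Mul(a, Pow(-41767, -1)) = Mul(Rational(8, 43117), Pow(-41767, -1)) = Mul(Rational(8, 43117), Rational(-1, 41767)) = Rational(-8, 1800867739)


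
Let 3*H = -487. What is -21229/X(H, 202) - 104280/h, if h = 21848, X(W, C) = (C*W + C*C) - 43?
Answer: -485583012/65295479 ≈ -7.4367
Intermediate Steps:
H = -487/3 (H = (⅓)*(-487) = -487/3 ≈ -162.33)
X(W, C) = -43 + C² + C*W (X(W, C) = (C*W + C²) - 43 = (C² + C*W) - 43 = -43 + C² + C*W)
-21229/X(H, 202) - 104280/h = -21229/(-43 + 202² + 202*(-487/3)) - 104280/21848 = -21229/(-43 + 40804 - 98374/3) - 104280*1/21848 = -21229/23909/3 - 13035/2731 = -21229*3/23909 - 13035/2731 = -63687/23909 - 13035/2731 = -485583012/65295479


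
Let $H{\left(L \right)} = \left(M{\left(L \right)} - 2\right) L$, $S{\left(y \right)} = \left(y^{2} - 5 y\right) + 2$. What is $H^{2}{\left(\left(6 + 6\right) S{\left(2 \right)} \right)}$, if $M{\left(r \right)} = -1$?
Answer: $20736$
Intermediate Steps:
$S{\left(y \right)} = 2 + y^{2} - 5 y$
$H{\left(L \right)} = - 3 L$ ($H{\left(L \right)} = \left(-1 - 2\right) L = - 3 L$)
$H^{2}{\left(\left(6 + 6\right) S{\left(2 \right)} \right)} = \left(- 3 \left(6 + 6\right) \left(2 + 2^{2} - 10\right)\right)^{2} = \left(- 3 \cdot 12 \left(2 + 4 - 10\right)\right)^{2} = \left(- 3 \cdot 12 \left(-4\right)\right)^{2} = \left(\left(-3\right) \left(-48\right)\right)^{2} = 144^{2} = 20736$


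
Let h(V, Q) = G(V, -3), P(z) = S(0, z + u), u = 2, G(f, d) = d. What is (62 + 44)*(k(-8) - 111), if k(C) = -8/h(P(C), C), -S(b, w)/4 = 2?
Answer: -34450/3 ≈ -11483.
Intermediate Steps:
S(b, w) = -8 (S(b, w) = -4*2 = -8)
P(z) = -8
h(V, Q) = -3
k(C) = 8/3 (k(C) = -8/(-3) = -8*(-⅓) = 8/3)
(62 + 44)*(k(-8) - 111) = (62 + 44)*(8/3 - 111) = 106*(-325/3) = -34450/3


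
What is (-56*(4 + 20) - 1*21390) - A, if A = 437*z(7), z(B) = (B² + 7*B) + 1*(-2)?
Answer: -64686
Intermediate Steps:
z(B) = -2 + B² + 7*B (z(B) = (B² + 7*B) - 2 = -2 + B² + 7*B)
A = 41952 (A = 437*(-2 + 7² + 7*7) = 437*(-2 + 49 + 49) = 437*96 = 41952)
(-56*(4 + 20) - 1*21390) - A = (-56*(4 + 20) - 1*21390) - 1*41952 = (-56*24 - 21390) - 41952 = (-1344 - 21390) - 41952 = -22734 - 41952 = -64686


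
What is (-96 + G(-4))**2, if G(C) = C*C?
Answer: 6400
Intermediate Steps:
G(C) = C**2
(-96 + G(-4))**2 = (-96 + (-4)**2)**2 = (-96 + 16)**2 = (-80)**2 = 6400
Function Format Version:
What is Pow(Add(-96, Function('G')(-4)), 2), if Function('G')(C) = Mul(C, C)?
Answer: 6400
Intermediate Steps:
Function('G')(C) = Pow(C, 2)
Pow(Add(-96, Function('G')(-4)), 2) = Pow(Add(-96, Pow(-4, 2)), 2) = Pow(Add(-96, 16), 2) = Pow(-80, 2) = 6400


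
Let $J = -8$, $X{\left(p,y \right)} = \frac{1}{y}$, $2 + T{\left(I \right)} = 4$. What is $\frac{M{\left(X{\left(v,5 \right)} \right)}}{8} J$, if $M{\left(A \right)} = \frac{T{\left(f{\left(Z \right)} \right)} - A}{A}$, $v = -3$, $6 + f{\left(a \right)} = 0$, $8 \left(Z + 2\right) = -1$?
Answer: $-9$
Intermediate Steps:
$Z = - \frac{17}{8}$ ($Z = -2 + \frac{1}{8} \left(-1\right) = -2 - \frac{1}{8} = - \frac{17}{8} \approx -2.125$)
$f{\left(a \right)} = -6$ ($f{\left(a \right)} = -6 + 0 = -6$)
$T{\left(I \right)} = 2$ ($T{\left(I \right)} = -2 + 4 = 2$)
$M{\left(A \right)} = \frac{2 - A}{A}$
$\frac{M{\left(X{\left(v,5 \right)} \right)}}{8} J = \frac{\frac{1}{\frac{1}{5}} \left(2 - \frac{1}{5}\right)}{8} \left(-8\right) = \frac{5 \left(2 - \frac{1}{5}\right)}{8} \left(-8\right) = \frac{5 \cdot \frac{9}{5}}{8} \left(-8\right) = \frac{1}{8} \cdot 9 \left(-8\right) = \frac{9}{8} \left(-8\right) = -9$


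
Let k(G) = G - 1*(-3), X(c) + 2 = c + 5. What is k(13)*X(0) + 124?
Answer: 172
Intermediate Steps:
X(c) = 3 + c (X(c) = -2 + (c + 5) = -2 + (5 + c) = 3 + c)
k(G) = 3 + G (k(G) = G + 3 = 3 + G)
k(13)*X(0) + 124 = (3 + 13)*(3 + 0) + 124 = 16*3 + 124 = 48 + 124 = 172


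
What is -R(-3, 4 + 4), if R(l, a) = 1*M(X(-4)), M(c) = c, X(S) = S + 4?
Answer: 0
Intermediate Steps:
X(S) = 4 + S
R(l, a) = 0 (R(l, a) = 1*(4 - 4) = 1*0 = 0)
-R(-3, 4 + 4) = -1*0 = 0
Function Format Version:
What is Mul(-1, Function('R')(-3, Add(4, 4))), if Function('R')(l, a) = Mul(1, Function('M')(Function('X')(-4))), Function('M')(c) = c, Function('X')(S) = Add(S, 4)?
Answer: 0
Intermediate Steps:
Function('X')(S) = Add(4, S)
Function('R')(l, a) = 0 (Function('R')(l, a) = Mul(1, Add(4, -4)) = Mul(1, 0) = 0)
Mul(-1, Function('R')(-3, Add(4, 4))) = Mul(-1, 0) = 0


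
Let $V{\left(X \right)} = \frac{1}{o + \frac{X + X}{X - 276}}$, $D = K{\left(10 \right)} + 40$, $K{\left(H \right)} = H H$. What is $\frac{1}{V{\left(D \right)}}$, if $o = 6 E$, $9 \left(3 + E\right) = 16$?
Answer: $- \frac{479}{51} \approx -9.3922$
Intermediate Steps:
$E = - \frac{11}{9}$ ($E = -3 + \frac{1}{9} \cdot 16 = -3 + \frac{16}{9} = - \frac{11}{9} \approx -1.2222$)
$o = - \frac{22}{3}$ ($o = 6 \left(- \frac{11}{9}\right) = - \frac{22}{3} \approx -7.3333$)
$K{\left(H \right)} = H^{2}$
$D = 140$ ($D = 10^{2} + 40 = 100 + 40 = 140$)
$V{\left(X \right)} = \frac{1}{- \frac{22}{3} + \frac{2 X}{-276 + X}}$ ($V{\left(X \right)} = \frac{1}{- \frac{22}{3} + \frac{X + X}{X - 276}} = \frac{1}{- \frac{22}{3} + \frac{2 X}{-276 + X}}$)
$\frac{1}{V{\left(D \right)}} = \frac{1}{\frac{3}{8} \frac{1}{-759 + 2 \cdot 140} \left(276 - 140\right)} = \frac{1}{\frac{3}{8} \frac{1}{-759 + 280} \left(276 - 140\right)} = \frac{1}{\frac{3}{8} \frac{1}{-479} \cdot 136} = \frac{1}{\frac{3}{8} \left(- \frac{1}{479}\right) 136} = \frac{1}{- \frac{51}{479}} = - \frac{479}{51}$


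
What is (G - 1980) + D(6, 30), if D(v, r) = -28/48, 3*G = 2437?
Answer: -4673/4 ≈ -1168.3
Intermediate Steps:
G = 2437/3 (G = (⅓)*2437 = 2437/3 ≈ 812.33)
D(v, r) = -7/12 (D(v, r) = -28*1/48 = -7/12)
(G - 1980) + D(6, 30) = (2437/3 - 1980) - 7/12 = -3503/3 - 7/12 = -4673/4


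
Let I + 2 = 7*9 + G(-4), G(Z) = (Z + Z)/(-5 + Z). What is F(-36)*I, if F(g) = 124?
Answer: 69068/9 ≈ 7674.2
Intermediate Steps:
G(Z) = 2*Z/(-5 + Z) (G(Z) = (2*Z)/(-5 + Z) = 2*Z/(-5 + Z))
I = 557/9 (I = -2 + (7*9 + 2*(-4)/(-5 - 4)) = -2 + (63 + 2*(-4)/(-9)) = -2 + (63 + 2*(-4)*(-⅑)) = -2 + (63 + 8/9) = -2 + 575/9 = 557/9 ≈ 61.889)
F(-36)*I = 124*(557/9) = 69068/9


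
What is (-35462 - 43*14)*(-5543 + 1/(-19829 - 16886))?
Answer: 1048489939392/5245 ≈ 1.9990e+8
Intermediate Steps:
(-35462 - 43*14)*(-5543 + 1/(-19829 - 16886)) = (-35462 - 602)*(-5543 + 1/(-36715)) = -36064*(-5543 - 1/36715) = -36064*(-203511246/36715) = 1048489939392/5245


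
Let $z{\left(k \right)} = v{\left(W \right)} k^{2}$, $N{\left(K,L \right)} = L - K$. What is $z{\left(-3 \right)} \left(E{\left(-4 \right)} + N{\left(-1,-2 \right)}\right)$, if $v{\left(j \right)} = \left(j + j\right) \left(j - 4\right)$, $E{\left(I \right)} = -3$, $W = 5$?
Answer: $-360$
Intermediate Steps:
$v{\left(j \right)} = 2 j \left(-4 + j\right)$
$z{\left(k \right)} = 10 k^{2}$ ($z{\left(k \right)} = 2 \cdot 5 \left(-4 + 5\right) k^{2} = 2 \cdot 5 \cdot 1 k^{2} = 10 k^{2}$)
$z{\left(-3 \right)} \left(E{\left(-4 \right)} + N{\left(-1,-2 \right)}\right) = 10 \left(-3\right)^{2} \left(-3 - 1\right) = 10 \cdot 9 \left(-3 + \left(-2 + 1\right)\right) = 90 \left(-3 - 1\right) = 90 \left(-4\right) = -360$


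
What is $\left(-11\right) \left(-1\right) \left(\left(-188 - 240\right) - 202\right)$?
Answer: $-6930$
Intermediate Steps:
$\left(-11\right) \left(-1\right) \left(\left(-188 - 240\right) - 202\right) = 11 \left(-428 - 202\right) = 11 \left(-630\right) = -6930$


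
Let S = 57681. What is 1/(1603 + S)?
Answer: 1/59284 ≈ 1.6868e-5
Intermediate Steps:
1/(1603 + S) = 1/(1603 + 57681) = 1/59284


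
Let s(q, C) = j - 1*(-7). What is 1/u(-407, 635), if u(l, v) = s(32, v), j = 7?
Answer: 1/14 ≈ 0.071429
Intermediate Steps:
s(q, C) = 14 (s(q, C) = 7 - 1*(-7) = 7 + 7 = 14)
u(l, v) = 14
1/u(-407, 635) = 1/14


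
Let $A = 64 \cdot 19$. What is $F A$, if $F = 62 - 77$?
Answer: $-18240$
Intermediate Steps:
$A = 1216$
$F = -15$
$F A = \left(-15\right) 1216 = -18240$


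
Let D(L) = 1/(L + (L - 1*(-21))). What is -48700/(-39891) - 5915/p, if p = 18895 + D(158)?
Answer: 230585974895/254010569856 ≈ 0.90778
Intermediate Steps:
D(L) = 1/(21 + 2*L) (D(L) = 1/(L + (L + 21)) = 1/(L + (21 + L)) = 1/(21 + 2*L))
p = 6367616/337 (p = 18895 + 1/(21 + 2*158) = 18895 + 1/(21 + 316) = 18895 + 1/337 = 6367616/337 ≈ 18895.)
-48700/(-39891) - 5915/p = -48700/(-39891) - 5915/6367616/337 = -48700*(-1/39891) - 5915*337/6367616 = 48700/39891 - 1993355/6367616 = 230585974895/254010569856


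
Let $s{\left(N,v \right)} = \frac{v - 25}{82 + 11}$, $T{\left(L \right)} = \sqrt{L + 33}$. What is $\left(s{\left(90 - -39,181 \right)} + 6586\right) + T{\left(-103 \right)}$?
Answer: $\frac{204218}{31} + i \sqrt{70} \approx 6587.7 + 8.3666 i$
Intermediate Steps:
$T{\left(L \right)} = \sqrt{33 + L}$
$s{\left(N,v \right)} = - \frac{25}{93} + \frac{v}{93}$ ($s{\left(N,v \right)} = \frac{-25 + v}{93} = \left(-25 + v\right) \frac{1}{93} = - \frac{25}{93} + \frac{v}{93}$)
$\left(s{\left(90 - -39,181 \right)} + 6586\right) + T{\left(-103 \right)} = \left(\left(- \frac{25}{93} + \frac{1}{93} \cdot 181\right) + 6586\right) + \sqrt{33 - 103} = \left(\left(- \frac{25}{93} + \frac{181}{93}\right) + 6586\right) + \sqrt{-70} = \left(\frac{52}{31} + 6586\right) + i \sqrt{70} = \frac{204218}{31} + i \sqrt{70}$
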